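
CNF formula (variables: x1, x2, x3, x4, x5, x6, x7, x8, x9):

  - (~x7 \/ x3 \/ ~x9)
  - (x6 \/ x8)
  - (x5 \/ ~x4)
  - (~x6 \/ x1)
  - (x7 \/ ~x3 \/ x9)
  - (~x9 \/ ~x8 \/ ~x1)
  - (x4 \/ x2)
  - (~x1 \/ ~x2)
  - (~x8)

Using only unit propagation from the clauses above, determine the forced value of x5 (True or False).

True

(~x8) is a unit clause: x8 = False.
From (x6 \/ x8) and x8 = False: x6 = True.
From (~x6 \/ x1) and x6 = True: x1 = True.
From (~x1 \/ ~x2) and x1 = True: x2 = False.
(x2 \/ x4) with x2 = False leaves only x4, so x4 = True.
From (~x4 \/ x5) and x4 = True: x5 = True.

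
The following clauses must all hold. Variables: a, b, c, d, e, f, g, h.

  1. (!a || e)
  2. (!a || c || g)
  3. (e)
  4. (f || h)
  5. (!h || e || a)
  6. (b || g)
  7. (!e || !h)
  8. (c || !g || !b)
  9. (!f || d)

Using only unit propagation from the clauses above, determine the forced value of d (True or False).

(e) is a unit clause: e = True.
(!e || !h): since e = True, the clause reduces to (!h). h = False.
(f || h): since h = False, the clause reduces to (f). f = True.
From (d || !f) and f = True: d = True.

True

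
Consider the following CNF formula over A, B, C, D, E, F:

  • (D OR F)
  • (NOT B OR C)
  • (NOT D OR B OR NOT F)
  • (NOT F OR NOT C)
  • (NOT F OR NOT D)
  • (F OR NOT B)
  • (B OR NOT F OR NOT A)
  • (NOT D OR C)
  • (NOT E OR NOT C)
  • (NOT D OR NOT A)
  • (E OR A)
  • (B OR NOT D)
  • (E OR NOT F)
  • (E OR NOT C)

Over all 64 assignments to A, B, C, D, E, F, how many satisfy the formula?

Satisfying assignments:
  A=0 B=0 C=0 D=0 E=1 F=1
Count: 1.

1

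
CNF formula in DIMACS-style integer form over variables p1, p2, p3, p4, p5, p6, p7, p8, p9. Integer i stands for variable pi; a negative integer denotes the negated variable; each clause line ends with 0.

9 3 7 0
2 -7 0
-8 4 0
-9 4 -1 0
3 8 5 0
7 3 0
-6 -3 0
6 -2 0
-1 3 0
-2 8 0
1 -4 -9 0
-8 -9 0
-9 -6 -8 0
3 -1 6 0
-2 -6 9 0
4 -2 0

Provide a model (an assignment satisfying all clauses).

p1=T, p2=F, p3=T, p4=F, p5=T, p6=F, p7=F, p8=F, p9=F

Check each clause:
  1. (p7 OR p9 OR p3) — p3 is true.
  2. (NOT p7 OR p2) — NOT p7 is true.
  3. (NOT p8 OR p4) — NOT p8 is true.
  4. (NOT p9 OR p4 OR NOT p1) — NOT p9 is true.
  5. (p5 OR p8 OR p3) — p3 is true.
  6. (p3 OR p7) — p3 is true.
  7. (NOT p3 OR NOT p6) — NOT p6 is true.
  8. (p6 OR NOT p2) — NOT p2 is true.
  9. (NOT p1 OR p3) — p3 is true.
  10. (p8 OR NOT p2) — NOT p2 is true.
  11. (NOT p9 OR NOT p4 OR p1) — p1 is true.
  12. (NOT p8 OR NOT p9) — NOT p8 is true.
  13. (NOT p6 OR NOT p8 OR NOT p9) — NOT p8 is true.
  14. (NOT p1 OR p3 OR p6) — p3 is true.
  15. (p9 OR NOT p2 OR NOT p6) — NOT p6 is true.
  16. (p4 OR NOT p2) — NOT p2 is true.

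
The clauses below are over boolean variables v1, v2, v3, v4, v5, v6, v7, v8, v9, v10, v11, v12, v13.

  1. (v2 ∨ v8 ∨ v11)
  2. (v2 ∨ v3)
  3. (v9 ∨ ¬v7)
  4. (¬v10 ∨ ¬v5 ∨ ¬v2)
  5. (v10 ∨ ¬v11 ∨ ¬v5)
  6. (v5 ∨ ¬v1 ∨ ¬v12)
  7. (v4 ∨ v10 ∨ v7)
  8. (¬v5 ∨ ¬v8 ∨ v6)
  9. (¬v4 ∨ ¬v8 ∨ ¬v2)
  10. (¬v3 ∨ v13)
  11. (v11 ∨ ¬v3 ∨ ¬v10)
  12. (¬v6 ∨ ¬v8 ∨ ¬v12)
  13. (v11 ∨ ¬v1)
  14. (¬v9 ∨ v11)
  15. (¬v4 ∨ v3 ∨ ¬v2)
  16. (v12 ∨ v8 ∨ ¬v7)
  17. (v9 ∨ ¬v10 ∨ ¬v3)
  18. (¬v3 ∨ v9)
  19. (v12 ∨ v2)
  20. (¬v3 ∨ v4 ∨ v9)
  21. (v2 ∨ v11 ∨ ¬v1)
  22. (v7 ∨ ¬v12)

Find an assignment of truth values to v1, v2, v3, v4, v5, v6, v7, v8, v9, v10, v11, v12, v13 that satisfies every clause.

v1=F, v2=T, v3=F, v4=F, v5=F, v6=T, v7=T, v8=F, v9=T, v10=T, v11=T, v12=T, v13=F

Pure literal: v1 appears only negated; assign v1 = False.
Set v2 = True and propagate.
Try v3 = False.
  then v4 is forced to False.
Set v5 = False and propagate.
For the remaining variables, v6 = True, v7 = True, v8 = False, v9 = True, v10 = True, v11 = True, v12 = True, v13 = False works.
Check each clause:
  1. (v8 ∨ v11 ∨ v2) — v2 is true.
  2. (v2 ∨ v3) — v2 is true.
  3. (¬v7 ∨ v9) — v9 is true.
  4. (¬v10 ∨ ¬v2 ∨ ¬v5) — ¬v5 is true.
  5. (¬v5 ∨ ¬v11 ∨ v10) — v10 is true.
  6. (v5 ∨ ¬v1 ∨ ¬v12) — ¬v1 is true.
  7. (v4 ∨ v7 ∨ v10) — v10 is true.
  8. (¬v8 ∨ v6 ∨ ¬v5) — ¬v8 is true.
  9. (¬v4 ∨ ¬v8 ∨ ¬v2) — ¬v8 is true.
  10. (v13 ∨ ¬v3) — ¬v3 is true.
  11. (¬v3 ∨ v11 ∨ ¬v10) — v11 is true.
  12. (¬v8 ∨ ¬v12 ∨ ¬v6) — ¬v8 is true.
  13. (¬v1 ∨ v11) — v11 is true.
  14. (v11 ∨ ¬v9) — v11 is true.
  15. (¬v4 ∨ ¬v2 ∨ v3) — ¬v4 is true.
  16. (v8 ∨ ¬v7 ∨ v12) — v12 is true.
  17. (¬v10 ∨ ¬v3 ∨ v9) — v9 is true.
  18. (¬v3 ∨ v9) — v9 is true.
  19. (v2 ∨ v12) — v2 is true.
  20. (v9 ∨ ¬v3 ∨ v4) — v9 is true.
  21. (¬v1 ∨ v11 ∨ v2) — v2 is true.
  22. (¬v12 ∨ v7) — v7 is true.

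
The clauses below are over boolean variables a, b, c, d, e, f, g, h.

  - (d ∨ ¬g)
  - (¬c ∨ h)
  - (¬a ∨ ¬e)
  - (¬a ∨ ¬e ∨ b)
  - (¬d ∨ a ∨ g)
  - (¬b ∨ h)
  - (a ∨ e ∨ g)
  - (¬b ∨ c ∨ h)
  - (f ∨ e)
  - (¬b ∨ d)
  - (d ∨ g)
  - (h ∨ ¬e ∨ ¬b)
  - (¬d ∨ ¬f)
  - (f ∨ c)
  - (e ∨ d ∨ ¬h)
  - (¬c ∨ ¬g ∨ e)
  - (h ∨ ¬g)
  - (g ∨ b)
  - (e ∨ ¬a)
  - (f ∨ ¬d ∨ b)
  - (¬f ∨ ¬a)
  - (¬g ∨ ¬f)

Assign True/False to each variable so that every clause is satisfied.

a=False, b=True, c=True, d=True, e=True, f=False, g=True, h=True

Set a = False and propagate.
For the remaining variables, b = True, c = True, d = True, e = True, f = False, g = True, h = True works.
Every clause has at least one true literal under this assignment.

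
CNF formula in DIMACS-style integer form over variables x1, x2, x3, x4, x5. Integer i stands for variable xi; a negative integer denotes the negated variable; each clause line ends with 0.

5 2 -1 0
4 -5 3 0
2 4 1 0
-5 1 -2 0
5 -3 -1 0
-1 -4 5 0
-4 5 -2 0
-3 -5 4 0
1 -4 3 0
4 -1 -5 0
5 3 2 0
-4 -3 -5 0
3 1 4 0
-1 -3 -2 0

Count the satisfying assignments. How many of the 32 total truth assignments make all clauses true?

The models are:
  x1=0 x2=0 x3=1 x4=1 x5=0
  x1=0 x2=1 x3=1 x4=0 x5=0
  x1=1 x2=0 x3=0 x4=1 x5=1
  x1=1 x2=1 x3=0 x4=0 x5=0
  x1=1 x2=1 x3=0 x4=1 x5=1
That's 5 in total.

5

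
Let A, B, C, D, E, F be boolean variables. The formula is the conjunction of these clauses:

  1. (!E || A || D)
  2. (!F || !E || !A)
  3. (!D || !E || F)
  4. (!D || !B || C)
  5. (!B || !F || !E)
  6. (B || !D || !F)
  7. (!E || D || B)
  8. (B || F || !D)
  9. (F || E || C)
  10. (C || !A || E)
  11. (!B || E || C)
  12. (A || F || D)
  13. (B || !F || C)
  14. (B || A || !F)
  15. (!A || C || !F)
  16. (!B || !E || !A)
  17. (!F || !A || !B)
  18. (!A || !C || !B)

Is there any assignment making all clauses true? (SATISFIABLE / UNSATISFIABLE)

SATISFIABLE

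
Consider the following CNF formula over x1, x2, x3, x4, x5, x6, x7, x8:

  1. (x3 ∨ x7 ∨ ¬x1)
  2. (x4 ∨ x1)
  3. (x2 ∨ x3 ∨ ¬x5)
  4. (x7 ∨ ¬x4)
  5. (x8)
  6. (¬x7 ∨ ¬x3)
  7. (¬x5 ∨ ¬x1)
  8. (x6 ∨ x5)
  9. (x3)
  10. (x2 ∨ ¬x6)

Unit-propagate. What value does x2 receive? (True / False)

Unit clause (x8) sets x8 = True.
Unit clause (x3) sets x3 = True.
(¬x7 ∨ ¬x3) with x3 = True leaves only ¬x7, so x7 = False.
From (¬x4 ∨ x7) and x7 = False: x4 = False.
From (x1 ∨ x4) and x4 = False: x1 = True.
(¬x1 ∨ ¬x5) with x1 = True leaves only ¬x5, so x5 = False.
In (x6 ∨ x5), x5 is now false; x6 must hold, so x6 = True.
(x2 ∨ ¬x6): since x6 = True, the clause reduces to (x2). x2 = True.

True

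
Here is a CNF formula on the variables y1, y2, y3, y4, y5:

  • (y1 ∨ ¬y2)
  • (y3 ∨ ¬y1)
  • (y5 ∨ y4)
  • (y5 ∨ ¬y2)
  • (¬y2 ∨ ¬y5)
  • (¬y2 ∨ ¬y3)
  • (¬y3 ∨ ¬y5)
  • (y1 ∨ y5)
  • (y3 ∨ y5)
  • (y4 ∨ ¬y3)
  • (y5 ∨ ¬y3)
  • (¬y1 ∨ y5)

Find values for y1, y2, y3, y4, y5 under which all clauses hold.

y1 = F, y2 = F, y3 = F, y4 = T, y5 = T

Pure literal: y2 appears only negated; assign y2 = False.
y4 occurs only positively in the remaining clauses — set y4 = True.
Set y1 = False and propagate.
  then y5 is forced to True.
  then y3 is forced to False.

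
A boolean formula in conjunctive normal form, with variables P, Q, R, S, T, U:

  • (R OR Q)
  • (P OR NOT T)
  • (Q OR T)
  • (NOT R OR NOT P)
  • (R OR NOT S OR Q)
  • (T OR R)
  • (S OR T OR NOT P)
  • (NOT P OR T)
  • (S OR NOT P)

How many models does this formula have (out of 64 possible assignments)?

Satisfying assignments:
  P=0 Q=1 R=1 S=0 T=0 U=0
  P=0 Q=1 R=1 S=0 T=0 U=1
  P=0 Q=1 R=1 S=1 T=0 U=0
  P=0 Q=1 R=1 S=1 T=0 U=1
  P=1 Q=1 R=0 S=1 T=1 U=0
  P=1 Q=1 R=0 S=1 T=1 U=1
Count: 6.

6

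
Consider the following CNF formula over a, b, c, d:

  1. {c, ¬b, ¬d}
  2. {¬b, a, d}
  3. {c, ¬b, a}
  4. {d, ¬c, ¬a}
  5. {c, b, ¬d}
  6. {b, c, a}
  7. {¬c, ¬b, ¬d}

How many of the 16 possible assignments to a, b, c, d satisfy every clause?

5

Satisfying assignments:
  a=F b=F c=T d=F
  a=F b=F c=T d=T
  a=T b=F c=F d=F
  a=T b=F c=T d=T
  a=T b=T c=F d=F
Count: 5.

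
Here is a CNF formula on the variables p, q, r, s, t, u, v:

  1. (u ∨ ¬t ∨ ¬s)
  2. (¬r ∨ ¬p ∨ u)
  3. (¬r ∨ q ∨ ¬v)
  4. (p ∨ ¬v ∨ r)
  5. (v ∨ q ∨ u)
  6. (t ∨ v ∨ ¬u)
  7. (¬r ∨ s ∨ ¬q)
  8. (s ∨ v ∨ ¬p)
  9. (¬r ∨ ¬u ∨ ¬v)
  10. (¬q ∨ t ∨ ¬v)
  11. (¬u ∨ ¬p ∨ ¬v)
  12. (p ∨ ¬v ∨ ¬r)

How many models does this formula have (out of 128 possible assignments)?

Case analysis on v and r:
  v=1, r=1: a clause becomes empty — 0.
  v=1, r=0: remaining (p,q,s,t,u) ∈ {(1,0,0,0,0); (1,0,0,1,0); (1,0,1,0,0); (1,1,0,1,0)} — 4.
  v=0, r=1: 6 of the 32 assignments to (p,q,s,t,u) work.
  v=0, r=0: 10 of the 32 assignments to (p,q,s,t,u) work.
Total: 0 + 4 + 6 + 10 = 20.

20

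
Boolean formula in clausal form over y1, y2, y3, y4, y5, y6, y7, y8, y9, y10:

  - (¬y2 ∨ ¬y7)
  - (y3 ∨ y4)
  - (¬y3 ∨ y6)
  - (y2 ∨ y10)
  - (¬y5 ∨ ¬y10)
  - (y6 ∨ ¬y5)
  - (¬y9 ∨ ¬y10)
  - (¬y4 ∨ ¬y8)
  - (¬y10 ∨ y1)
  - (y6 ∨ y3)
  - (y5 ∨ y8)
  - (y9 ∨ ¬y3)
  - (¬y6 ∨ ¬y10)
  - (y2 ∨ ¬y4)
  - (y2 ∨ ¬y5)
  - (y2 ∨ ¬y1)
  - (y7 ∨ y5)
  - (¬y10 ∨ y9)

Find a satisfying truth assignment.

y1 = True, y2 = True, y3 = True, y4 = True, y5 = True, y6 = True, y7 = False, y8 = False, y9 = True, y10 = False

Try y1 = True.
  then y2 is forced to True.
  then y7 is forced to False.
  then y5 is forced to True.
  then y10 is forced to False.
  then y6 is forced to True.
Branch on y3: take y3 = True.
  then y9 is forced to True.
Set y4 = True and propagate.
  then y8 is forced to False.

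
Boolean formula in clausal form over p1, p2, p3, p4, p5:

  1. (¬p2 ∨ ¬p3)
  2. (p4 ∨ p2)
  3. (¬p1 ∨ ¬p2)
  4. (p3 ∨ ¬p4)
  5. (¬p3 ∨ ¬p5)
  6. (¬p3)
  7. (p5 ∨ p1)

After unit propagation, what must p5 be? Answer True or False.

Unit clause (¬p3) sets p3 = False.
(p3 ∨ ¬p4) with p3 = False leaves only ¬p4, so p4 = False.
(p4 ∨ p2) with p4 = False leaves only p2, so p2 = True.
(¬p1 ∨ ¬p2): since p2 = True, the clause reduces to (¬p1). p1 = False.
(p5 ∨ p1) with p1 = False leaves only p5, so p5 = True.

True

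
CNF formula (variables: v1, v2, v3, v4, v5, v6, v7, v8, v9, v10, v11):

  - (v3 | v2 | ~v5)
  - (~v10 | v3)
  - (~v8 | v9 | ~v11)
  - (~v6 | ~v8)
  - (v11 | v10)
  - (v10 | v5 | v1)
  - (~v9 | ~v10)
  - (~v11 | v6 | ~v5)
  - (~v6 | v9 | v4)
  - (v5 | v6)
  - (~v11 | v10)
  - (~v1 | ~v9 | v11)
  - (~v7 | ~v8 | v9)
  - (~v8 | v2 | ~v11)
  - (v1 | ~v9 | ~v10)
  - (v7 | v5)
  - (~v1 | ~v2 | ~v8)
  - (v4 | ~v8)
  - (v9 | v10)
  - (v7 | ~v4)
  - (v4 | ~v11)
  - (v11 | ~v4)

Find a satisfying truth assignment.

v1 = T, v2 = F, v3 = T, v4 = F, v5 = T, v6 = F, v7 = F, v8 = F, v9 = F, v10 = T, v11 = F

Pure literal: v3 appears only positively; assign v3 = True.
Pure literal: v8 appears only negated; assign v8 = False.
Branch on v1: take v1 = True.
The remaining clauses are satisfied by v2 = False, v4 = False, v5 = True, v6 = False, v7 = False, v9 = False, v10 = True, v11 = False.
Check each clause:
  1. (v3 | v2 | ~v5) — v3 is true.
  2. (~v10 | v3) — v3 is true.
  3. (~v11 | ~v8 | v9) — ~v8 is true.
  4. (~v6 | ~v8) — ~v8 is true.
  5. (v10 | v11) — v10 is true.
  6. (v1 | v5 | v10) — v1 is true.
  7. (~v9 | ~v10) — ~v9 is true.
  8. (v6 | ~v11 | ~v5) — ~v11 is true.
  9. (~v6 | v4 | v9) — ~v6 is true.
  10. (v6 | v5) — v5 is true.
  11. (v10 | ~v11) — v10 is true.
  12. (~v9 | v11 | ~v1) — ~v9 is true.
  13. (~v8 | v9 | ~v7) — ~v8 is true.
  14. (~v11 | v2 | ~v8) — ~v8 is true.
  15. (~v10 | ~v9 | v1) — v1 is true.
  16. (v5 | v7) — v5 is true.
  17. (~v8 | ~v1 | ~v2) — ~v8 is true.
  18. (v4 | ~v8) — ~v8 is true.
  19. (v9 | v10) — v10 is true.
  20. (v7 | ~v4) — ~v4 is true.
  21. (~v11 | v4) — ~v11 is true.
  22. (~v4 | v11) — ~v4 is true.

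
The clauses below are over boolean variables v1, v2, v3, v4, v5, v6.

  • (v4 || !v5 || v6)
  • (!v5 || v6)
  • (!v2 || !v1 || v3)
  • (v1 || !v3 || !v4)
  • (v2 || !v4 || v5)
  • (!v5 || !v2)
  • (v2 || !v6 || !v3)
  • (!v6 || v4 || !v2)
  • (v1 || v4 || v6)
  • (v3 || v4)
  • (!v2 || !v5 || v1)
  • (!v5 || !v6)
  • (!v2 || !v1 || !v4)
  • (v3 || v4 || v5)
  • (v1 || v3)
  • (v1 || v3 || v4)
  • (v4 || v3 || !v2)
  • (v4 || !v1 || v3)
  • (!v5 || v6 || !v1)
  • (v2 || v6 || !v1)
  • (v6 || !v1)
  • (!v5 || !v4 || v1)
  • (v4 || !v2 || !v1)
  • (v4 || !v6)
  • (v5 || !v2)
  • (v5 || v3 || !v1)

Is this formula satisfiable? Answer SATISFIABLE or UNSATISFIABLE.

UNSATISFIABLE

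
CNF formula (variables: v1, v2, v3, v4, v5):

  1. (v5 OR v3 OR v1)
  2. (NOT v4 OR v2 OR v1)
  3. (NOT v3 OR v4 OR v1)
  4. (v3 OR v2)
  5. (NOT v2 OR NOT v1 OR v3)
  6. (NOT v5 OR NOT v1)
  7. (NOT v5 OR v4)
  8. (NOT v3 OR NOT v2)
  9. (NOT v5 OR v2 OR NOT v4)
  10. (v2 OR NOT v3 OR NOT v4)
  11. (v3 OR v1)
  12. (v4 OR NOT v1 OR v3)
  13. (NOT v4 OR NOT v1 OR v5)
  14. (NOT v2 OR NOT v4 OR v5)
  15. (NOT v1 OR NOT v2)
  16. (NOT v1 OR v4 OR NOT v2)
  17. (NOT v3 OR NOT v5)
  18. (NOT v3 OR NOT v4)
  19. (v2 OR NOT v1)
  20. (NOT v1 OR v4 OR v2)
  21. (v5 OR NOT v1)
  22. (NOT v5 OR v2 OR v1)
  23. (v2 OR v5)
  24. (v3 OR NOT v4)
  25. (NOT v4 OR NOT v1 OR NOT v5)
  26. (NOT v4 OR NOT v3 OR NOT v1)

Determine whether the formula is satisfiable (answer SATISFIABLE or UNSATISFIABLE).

UNSATISFIABLE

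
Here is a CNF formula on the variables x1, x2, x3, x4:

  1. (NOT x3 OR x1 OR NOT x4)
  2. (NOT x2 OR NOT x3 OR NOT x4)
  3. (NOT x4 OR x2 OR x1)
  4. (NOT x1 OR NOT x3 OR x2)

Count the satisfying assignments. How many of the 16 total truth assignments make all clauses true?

Split on x1, then x2.
  x1=T, x2=T: remaining (x3,x4) ∈ {(F,F); (F,T); (T,F)} — 3.
  x1=T, x2=F: remaining (x3,x4) ∈ {(F,F); (F,T)} — 2.
  x1=F, x2=T: remaining (x3,x4) ∈ {(F,F); (F,T); (T,F)} — 3.
  x1=F, x2=F: remaining (x3,x4) ∈ {(F,F); (T,F)} — 2.
Total: 3 + 2 + 3 + 2 = 10.

10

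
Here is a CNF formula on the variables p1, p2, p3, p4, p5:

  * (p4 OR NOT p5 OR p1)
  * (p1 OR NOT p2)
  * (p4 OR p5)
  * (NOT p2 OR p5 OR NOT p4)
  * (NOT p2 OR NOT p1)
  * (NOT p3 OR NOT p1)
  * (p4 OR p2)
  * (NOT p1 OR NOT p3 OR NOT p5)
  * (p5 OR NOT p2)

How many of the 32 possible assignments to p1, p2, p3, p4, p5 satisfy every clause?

6

The models are:
  p1=F p2=F p3=F p4=T p5=F
  p1=F p2=F p3=F p4=T p5=T
  p1=F p2=F p3=T p4=T p5=F
  p1=F p2=F p3=T p4=T p5=T
  p1=T p2=F p3=F p4=T p5=F
  p1=T p2=F p3=F p4=T p5=T
That's 6 in total.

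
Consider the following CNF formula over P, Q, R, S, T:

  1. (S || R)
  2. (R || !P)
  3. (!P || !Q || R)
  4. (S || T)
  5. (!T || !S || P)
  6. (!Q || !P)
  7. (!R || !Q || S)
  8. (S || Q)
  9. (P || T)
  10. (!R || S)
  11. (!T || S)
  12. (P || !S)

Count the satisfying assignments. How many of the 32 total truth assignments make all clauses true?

2

The models are:
  P=1 Q=0 R=1 S=1 T=0
  P=1 Q=0 R=1 S=1 T=1
That's 2 in total.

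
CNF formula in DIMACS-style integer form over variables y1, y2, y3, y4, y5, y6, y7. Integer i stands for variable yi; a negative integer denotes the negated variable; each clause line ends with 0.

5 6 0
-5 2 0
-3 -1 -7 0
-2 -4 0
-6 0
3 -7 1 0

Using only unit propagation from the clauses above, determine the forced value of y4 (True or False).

(!y6) is a unit clause: y6 = False.
(y6 || y5) with y6 = False leaves only y5, so y5 = True.
(y2 || !y5): since y5 = True, the clause reduces to (y2). y2 = True.
(!y2 || !y4): since y2 = True, the clause reduces to (!y4). y4 = False.

False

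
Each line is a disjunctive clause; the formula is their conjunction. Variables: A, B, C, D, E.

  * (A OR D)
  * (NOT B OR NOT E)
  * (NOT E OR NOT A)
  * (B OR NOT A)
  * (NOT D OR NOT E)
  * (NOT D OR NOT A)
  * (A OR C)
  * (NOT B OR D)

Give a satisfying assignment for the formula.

C occurs only positively in the remaining clauses — set C = True.
E occurs only negated in the remaining clauses — set E = False.
Try A = False.
  then D is forced to True.
B is now unconstrained; take B = False.
Every clause has at least one true literal under this assignment.
Check each clause:
  1. (D OR A) — D is true.
  2. (NOT B OR NOT E) — NOT E is true.
  3. (NOT A OR NOT E) — NOT E is true.
  4. (NOT A OR B) — NOT A is true.
  5. (NOT E OR NOT D) — NOT E is true.
  6. (NOT D OR NOT A) — NOT A is true.
  7. (A OR C) — C is true.
  8. (D OR NOT B) — D is true.

A=False  B=False  C=True  D=True  E=False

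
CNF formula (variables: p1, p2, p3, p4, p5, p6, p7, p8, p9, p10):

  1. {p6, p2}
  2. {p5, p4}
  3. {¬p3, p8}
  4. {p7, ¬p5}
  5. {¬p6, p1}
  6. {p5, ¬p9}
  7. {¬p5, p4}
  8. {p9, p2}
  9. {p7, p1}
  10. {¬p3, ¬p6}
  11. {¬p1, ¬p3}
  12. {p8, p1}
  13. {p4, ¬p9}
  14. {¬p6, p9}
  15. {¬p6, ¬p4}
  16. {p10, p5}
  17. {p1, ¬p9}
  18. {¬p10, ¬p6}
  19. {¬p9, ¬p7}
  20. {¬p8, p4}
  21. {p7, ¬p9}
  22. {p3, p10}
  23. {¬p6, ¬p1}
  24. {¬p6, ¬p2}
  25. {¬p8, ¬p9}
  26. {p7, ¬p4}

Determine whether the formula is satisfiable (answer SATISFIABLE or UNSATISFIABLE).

SATISFIABLE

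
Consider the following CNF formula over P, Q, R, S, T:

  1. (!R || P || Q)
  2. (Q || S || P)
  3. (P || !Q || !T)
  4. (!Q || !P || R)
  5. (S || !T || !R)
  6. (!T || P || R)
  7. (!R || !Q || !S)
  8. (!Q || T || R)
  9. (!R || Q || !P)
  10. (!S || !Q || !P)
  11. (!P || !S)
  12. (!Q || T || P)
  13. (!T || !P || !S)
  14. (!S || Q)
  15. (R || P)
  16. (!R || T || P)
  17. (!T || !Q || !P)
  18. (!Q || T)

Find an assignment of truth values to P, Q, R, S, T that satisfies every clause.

P = True, Q = False, R = False, S = False, T = True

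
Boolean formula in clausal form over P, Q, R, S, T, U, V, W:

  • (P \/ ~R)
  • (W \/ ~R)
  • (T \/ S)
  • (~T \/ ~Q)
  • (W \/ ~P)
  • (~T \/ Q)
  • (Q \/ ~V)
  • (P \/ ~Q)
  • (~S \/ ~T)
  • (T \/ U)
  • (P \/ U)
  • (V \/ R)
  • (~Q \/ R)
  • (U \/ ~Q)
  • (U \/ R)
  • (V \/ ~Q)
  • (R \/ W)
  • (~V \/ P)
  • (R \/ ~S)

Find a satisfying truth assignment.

Pure literal: U appears only positively; assign U = True.
Pure literal: W appears only positively; assign W = True.
Try P = True.
For the remaining variables, Q = False, R = True, S = True, T = False, V = False works.
Every clause has at least one true literal under this assignment.

P=True, Q=False, R=True, S=True, T=False, U=True, V=False, W=True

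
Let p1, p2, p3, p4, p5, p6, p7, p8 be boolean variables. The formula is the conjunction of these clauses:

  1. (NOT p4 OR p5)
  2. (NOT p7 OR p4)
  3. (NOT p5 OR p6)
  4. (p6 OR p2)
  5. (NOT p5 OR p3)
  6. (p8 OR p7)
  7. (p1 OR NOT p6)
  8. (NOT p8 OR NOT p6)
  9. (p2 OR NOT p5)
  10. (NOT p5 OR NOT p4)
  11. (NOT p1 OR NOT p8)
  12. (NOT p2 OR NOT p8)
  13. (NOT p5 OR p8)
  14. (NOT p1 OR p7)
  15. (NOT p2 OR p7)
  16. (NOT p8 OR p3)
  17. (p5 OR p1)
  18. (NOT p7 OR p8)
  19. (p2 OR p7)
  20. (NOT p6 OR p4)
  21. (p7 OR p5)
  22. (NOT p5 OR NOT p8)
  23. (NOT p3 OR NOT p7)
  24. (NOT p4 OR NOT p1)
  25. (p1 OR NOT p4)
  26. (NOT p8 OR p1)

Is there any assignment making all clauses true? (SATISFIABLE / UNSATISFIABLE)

UNSATISFIABLE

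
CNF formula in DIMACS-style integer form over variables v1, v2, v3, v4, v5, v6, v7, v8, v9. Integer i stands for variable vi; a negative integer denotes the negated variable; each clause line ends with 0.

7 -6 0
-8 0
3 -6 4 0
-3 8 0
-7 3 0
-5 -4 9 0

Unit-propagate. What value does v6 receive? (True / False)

(~v8) is a unit clause: v8 = False.
In (v8 \/ ~v3), v8 is now false; ~v3 must hold, so v3 = False.
In (~v7 \/ v3), v3 is now false; ~v7 must hold, so v7 = False.
From (v7 \/ ~v6) and v7 = False: v6 = False.

False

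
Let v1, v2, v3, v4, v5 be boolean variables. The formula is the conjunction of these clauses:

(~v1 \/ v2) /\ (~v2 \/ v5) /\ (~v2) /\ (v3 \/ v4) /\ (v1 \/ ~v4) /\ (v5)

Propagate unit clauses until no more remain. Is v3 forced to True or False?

True

Unit clause (~v2) sets v2 = False.
From (v2 \/ ~v1) and v2 = False: v1 = False.
(v1 \/ ~v4): since v1 = False, the clause reduces to (~v4). v4 = False.
(v3 \/ v4): since v4 = False, the clause reduces to (v3). v3 = True.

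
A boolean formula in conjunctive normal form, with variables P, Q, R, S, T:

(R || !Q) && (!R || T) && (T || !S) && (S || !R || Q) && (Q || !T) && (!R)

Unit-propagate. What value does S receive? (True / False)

False

(!R) stands alone — R = False.
(R || !Q) with R = False leaves only !Q, so Q = False.
From (!T || Q) and Q = False: T = False.
In (!S || T), T is now false; !S must hold, so S = False.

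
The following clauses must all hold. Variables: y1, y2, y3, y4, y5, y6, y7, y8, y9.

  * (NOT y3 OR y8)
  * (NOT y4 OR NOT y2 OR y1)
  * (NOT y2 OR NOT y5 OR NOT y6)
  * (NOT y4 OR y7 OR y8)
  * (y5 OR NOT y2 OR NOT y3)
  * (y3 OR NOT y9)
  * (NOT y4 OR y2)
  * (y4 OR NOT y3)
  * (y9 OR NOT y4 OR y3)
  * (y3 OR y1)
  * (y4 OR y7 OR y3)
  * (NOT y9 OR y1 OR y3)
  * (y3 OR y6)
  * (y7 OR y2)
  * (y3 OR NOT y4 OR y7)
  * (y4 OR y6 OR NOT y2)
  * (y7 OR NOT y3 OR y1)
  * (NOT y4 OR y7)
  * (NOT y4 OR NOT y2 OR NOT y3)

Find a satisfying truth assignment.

y1=True, y2=False, y3=False, y4=False, y5=False, y6=True, y7=True, y8=True, y9=False

y1 occurs only positively in the remaining clauses — set y1 = True.
Pure literal: y7 appears only positively; assign y7 = True.
Branch on y2: take y2 = False.
  then y4 is forced to False.
  then y3 is forced to False.
  then y9 is forced to False.
  then y6 is forced to True.
y5, y8 are now unconstrained; take y5 = False, y8 = True.
Every clause has at least one true literal under this assignment.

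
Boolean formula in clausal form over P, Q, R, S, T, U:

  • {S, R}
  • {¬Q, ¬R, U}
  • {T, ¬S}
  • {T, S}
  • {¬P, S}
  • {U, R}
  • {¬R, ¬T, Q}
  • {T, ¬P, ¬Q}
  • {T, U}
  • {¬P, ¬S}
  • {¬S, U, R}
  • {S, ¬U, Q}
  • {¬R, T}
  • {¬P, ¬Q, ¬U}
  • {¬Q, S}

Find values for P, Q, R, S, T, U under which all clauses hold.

Pure literal: P appears only negated; assign P = False.
Branch on Q: take Q = False.
Try R = False.
  then S is forced to True.
  then T is forced to True.
  then U is forced to True.
Every clause has at least one true literal under this assignment.

P=False, Q=False, R=False, S=True, T=True, U=True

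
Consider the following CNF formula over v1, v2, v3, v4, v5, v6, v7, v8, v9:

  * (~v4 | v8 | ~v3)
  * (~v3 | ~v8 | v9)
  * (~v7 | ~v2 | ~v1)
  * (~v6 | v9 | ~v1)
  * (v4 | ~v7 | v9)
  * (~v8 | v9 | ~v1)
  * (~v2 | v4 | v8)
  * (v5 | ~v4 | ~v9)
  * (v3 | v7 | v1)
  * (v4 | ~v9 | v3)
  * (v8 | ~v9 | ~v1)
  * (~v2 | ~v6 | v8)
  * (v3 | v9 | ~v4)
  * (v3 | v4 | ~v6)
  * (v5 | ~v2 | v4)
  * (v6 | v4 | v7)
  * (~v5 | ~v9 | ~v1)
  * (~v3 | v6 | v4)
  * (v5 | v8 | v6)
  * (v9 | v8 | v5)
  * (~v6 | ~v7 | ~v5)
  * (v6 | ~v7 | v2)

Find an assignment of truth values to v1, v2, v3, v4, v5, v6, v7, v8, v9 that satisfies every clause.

v1 = False, v2 = True, v3 = True, v4 = False, v5 = True, v6 = True, v7 = False, v8 = True, v9 = True

Check each clause:
  1. (~v3 | v8 | ~v4) — v8 is true.
  2. (~v8 | ~v3 | v9) — v9 is true.
  3. (~v1 | ~v7 | ~v2) — ~v7 is true.
  4. (~v6 | ~v1 | v9) — v9 is true.
  5. (v4 | ~v7 | v9) — ~v7 is true.
  6. (~v8 | ~v1 | v9) — v9 is true.
  7. (~v2 | v4 | v8) — v8 is true.
  8. (~v9 | v5 | ~v4) — ~v4 is true.
  9. (v1 | v7 | v3) — v3 is true.
  10. (v4 | v3 | ~v9) — v3 is true.
  11. (~v9 | ~v1 | v8) — v8 is true.
  12. (~v2 | v8 | ~v6) — v8 is true.
  13. (~v4 | v3 | v9) — v9 is true.
  14. (~v6 | v3 | v4) — v3 is true.
  15. (~v2 | v4 | v5) — v5 is true.
  16. (v4 | v6 | v7) — v6 is true.
  17. (~v9 | ~v1 | ~v5) — ~v1 is true.
  18. (v4 | v6 | ~v3) — v6 is true.
  19. (v6 | v8 | v5) — v8 is true.
  20. (v5 | v9 | v8) — v8 is true.
  21. (~v7 | ~v6 | ~v5) — ~v7 is true.
  22. (v2 | ~v7 | v6) — ~v7 is true.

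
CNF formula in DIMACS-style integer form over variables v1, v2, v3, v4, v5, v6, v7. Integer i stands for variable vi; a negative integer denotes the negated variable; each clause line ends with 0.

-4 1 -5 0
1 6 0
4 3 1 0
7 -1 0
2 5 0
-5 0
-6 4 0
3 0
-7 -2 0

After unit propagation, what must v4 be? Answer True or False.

True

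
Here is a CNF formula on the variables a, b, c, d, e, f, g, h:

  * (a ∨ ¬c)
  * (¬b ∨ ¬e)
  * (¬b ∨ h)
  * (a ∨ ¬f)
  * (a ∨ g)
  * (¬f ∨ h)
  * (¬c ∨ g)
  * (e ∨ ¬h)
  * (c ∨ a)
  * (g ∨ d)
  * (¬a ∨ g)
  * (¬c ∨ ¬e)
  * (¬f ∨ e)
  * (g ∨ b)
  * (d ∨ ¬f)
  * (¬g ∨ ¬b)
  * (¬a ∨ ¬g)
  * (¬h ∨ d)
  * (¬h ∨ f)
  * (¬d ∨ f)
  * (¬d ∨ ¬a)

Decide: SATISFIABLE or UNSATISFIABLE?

UNSATISFIABLE

a = True:
  propagation gives g=True; an empty clause results — contradiction.
a = False:
  propagation gives c=False; an empty clause results — contradiction.
Every branch closes, so no satisfying assignment exists.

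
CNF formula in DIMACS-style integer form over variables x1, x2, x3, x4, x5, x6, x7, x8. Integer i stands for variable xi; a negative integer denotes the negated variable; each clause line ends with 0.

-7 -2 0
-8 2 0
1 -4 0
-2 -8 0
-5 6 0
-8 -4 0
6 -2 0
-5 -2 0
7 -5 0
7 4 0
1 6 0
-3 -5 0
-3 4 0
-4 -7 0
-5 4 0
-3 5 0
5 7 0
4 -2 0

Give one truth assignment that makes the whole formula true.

x1=False  x2=False  x3=False  x4=False  x5=False  x6=True  x7=True  x8=False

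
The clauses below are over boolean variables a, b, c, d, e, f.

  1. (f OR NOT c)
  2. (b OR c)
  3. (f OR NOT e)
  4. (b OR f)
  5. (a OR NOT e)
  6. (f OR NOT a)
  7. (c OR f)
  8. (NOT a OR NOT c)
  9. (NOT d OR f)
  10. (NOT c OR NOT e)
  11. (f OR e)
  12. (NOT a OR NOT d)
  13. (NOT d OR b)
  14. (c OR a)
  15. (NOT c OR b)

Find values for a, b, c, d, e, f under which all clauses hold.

a=F, b=T, c=T, d=F, e=F, f=T

Check each clause:
  1. (NOT c OR f) — f is true.
  2. (b OR c) — b is true.
  3. (NOT e OR f) — NOT e is true.
  4. (f OR b) — b is true.
  5. (a OR NOT e) — NOT e is true.
  6. (f OR NOT a) — NOT a is true.
  7. (c OR f) — c is true.
  8. (NOT c OR NOT a) — NOT a is true.
  9. (f OR NOT d) — NOT d is true.
  10. (NOT c OR NOT e) — NOT e is true.
  11. (f OR e) — f is true.
  12. (NOT d OR NOT a) — NOT d is true.
  13. (NOT d OR b) — b is true.
  14. (c OR a) — c is true.
  15. (NOT c OR b) — b is true.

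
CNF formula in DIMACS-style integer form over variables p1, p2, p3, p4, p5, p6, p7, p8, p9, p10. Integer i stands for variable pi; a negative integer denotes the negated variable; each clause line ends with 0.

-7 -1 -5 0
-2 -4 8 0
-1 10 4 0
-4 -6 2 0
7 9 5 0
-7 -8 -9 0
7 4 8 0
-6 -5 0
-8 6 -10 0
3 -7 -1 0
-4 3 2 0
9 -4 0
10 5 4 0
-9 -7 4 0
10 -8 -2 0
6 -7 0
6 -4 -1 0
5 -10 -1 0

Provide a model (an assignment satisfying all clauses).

Pure literal: p1 appears only negated; assign p1 = False.
p3 occurs only positively in the remaining clauses — set p3 = True.
Branch on p2: take p2 = False.
For the remaining variables, p4 = True, p5 = False, p6 = False, p7 = False, p8 = True, p9 = True, p10 = False works.
Check each clause:
  1. (!p1 || !p5 || !p7) — !p7 is true.
  2. (p8 || !p4 || !p2) — p8 is true.
  3. (p10 || p4 || !p1) — p4 is true.
  4. (p2 || !p6 || !p4) — !p6 is true.
  5. (p5 || p7 || p9) — p9 is true.
  6. (!p9 || !p7 || !p8) — !p7 is true.
  7. (p7 || p8 || p4) — p8 is true.
  8. (!p5 || !p6) — !p6 is true.
  9. (!p8 || !p10 || p6) — !p10 is true.
  10. (!p7 || p3 || !p1) — !p7 is true.
  11. (p2 || !p4 || p3) — p3 is true.
  12. (p9 || !p4) — p9 is true.
  13. (p4 || p10 || p5) — p4 is true.
  14. (!p7 || p4 || !p9) — !p7 is true.
  15. (!p8 || p10 || !p2) — !p2 is true.
  16. (!p7 || p6) — !p7 is true.
  17. (!p4 || !p1 || p6) — !p1 is true.
  18. (!p1 || p5 || !p10) — !p1 is true.

p1 = F, p2 = F, p3 = T, p4 = T, p5 = F, p6 = F, p7 = F, p8 = T, p9 = T, p10 = F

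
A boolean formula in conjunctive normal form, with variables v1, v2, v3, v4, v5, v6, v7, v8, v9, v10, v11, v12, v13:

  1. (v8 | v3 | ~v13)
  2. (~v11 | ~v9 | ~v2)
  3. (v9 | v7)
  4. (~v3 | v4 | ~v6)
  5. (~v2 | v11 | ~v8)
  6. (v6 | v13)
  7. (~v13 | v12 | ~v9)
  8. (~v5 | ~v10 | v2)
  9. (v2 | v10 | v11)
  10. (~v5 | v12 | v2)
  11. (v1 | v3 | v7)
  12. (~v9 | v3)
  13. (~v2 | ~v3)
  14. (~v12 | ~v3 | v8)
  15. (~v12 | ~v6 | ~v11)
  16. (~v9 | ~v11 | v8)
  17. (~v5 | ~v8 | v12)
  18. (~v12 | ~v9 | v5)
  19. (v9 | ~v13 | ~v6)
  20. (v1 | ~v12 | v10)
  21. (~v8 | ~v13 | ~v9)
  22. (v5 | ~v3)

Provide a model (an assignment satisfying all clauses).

Pure literal: v7 appears only positively; assign v7 = True.
Branch on v1: take v1 = False.
Branch on v2: take v2 = True.
  then v3 is forced to False.
  then v9 is forced to False.
Set v5 = False and propagate.
For the remaining variables, v4 = False, v6 = False, v8 = True, v10 = True, v11 = True, v12 = True, v13 = True works.
Every clause has at least one true literal under this assignment.

v1 = F, v2 = T, v3 = F, v4 = F, v5 = F, v6 = F, v7 = T, v8 = T, v9 = F, v10 = T, v11 = T, v12 = T, v13 = T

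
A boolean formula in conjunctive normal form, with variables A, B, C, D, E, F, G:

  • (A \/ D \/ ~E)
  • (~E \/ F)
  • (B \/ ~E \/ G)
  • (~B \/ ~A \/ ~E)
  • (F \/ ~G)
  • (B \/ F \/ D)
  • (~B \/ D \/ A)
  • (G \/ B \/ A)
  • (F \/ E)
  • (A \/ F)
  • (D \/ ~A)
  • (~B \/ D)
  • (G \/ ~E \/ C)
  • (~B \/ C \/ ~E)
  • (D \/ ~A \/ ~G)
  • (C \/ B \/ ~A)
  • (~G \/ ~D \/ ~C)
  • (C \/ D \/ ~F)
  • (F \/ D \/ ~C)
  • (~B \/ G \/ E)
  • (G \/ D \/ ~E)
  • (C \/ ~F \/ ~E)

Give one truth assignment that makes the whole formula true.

Try A = True.
  then D is forced to True.
The remaining clauses are satisfied by B = False, C = True, E = False, F = True, G = False.
Every clause has at least one true literal under this assignment.

A=T, B=F, C=T, D=T, E=F, F=T, G=F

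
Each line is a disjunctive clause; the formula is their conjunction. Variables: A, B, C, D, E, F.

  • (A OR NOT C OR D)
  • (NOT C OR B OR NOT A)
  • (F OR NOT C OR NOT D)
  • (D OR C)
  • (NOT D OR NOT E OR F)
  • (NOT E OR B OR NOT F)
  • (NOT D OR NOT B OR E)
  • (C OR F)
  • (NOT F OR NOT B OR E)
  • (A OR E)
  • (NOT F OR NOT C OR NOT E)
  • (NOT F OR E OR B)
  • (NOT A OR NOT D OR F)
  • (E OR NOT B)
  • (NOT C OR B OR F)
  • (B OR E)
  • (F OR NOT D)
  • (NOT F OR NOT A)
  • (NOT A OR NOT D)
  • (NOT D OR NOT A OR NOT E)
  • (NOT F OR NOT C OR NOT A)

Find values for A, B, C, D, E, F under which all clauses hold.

A=T, B=T, C=T, D=F, E=T, F=F

Check each clause:
  1. (A OR NOT C OR D) — A is true.
  2. (NOT C OR NOT A OR B) — B is true.
  3. (NOT C OR F OR NOT D) — NOT D is true.
  4. (D OR C) — C is true.
  5. (NOT E OR F OR NOT D) — NOT D is true.
  6. (NOT F OR B OR NOT E) — NOT F is true.
  7. (E OR NOT B OR NOT D) — NOT D is true.
  8. (F OR C) — C is true.
  9. (NOT F OR NOT B OR E) — NOT F is true.
  10. (E OR A) — A is true.
  11. (NOT F OR NOT E OR NOT C) — NOT F is true.
  12. (E OR B OR NOT F) — NOT F is true.
  13. (F OR NOT D OR NOT A) — NOT D is true.
  14. (E OR NOT B) — E is true.
  15. (F OR B OR NOT C) — B is true.
  16. (E OR B) — B is true.
  17. (F OR NOT D) — NOT D is true.
  18. (NOT F OR NOT A) — NOT F is true.
  19. (NOT D OR NOT A) — NOT D is true.
  20. (NOT A OR NOT D OR NOT E) — NOT D is true.
  21. (NOT A OR NOT C OR NOT F) — NOT F is true.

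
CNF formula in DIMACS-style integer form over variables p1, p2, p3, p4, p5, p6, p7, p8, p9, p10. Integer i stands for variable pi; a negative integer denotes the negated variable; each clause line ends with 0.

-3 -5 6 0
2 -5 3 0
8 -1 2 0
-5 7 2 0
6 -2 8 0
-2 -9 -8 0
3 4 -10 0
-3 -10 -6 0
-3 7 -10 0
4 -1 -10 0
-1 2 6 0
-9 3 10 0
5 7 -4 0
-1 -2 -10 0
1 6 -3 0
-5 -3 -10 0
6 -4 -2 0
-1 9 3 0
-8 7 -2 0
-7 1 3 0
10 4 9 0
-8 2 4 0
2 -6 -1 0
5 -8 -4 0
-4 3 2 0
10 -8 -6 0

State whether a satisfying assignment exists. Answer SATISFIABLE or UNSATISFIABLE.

Set p1 = True and propagate.
The remaining clauses are satisfied by p2 = True, p3 = True, p4 = True, p5 = False, p6 = True, p7 = True, p8 = False, p9 = False, p10 = False.
Every clause has at least one true literal under this assignment.
So p1 = True, p2 = True, p3 = True, p4 = True, p5 = False, p6 = True, p7 = True, p8 = False, p9 = False, p10 = False is a satisfying assignment.

SATISFIABLE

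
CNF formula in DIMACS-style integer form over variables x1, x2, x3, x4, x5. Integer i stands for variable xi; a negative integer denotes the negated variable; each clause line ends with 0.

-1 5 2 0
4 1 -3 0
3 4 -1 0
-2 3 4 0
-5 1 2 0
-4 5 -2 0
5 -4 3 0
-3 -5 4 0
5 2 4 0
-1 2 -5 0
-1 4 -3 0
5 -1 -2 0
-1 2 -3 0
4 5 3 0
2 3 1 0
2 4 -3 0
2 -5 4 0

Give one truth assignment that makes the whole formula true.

Branch on x1: take x1 = True.
For the remaining variables, x2 = True, x3 = False, x4 = True, x5 = True works.
Every clause has at least one true literal under this assignment.

x1=True, x2=True, x3=False, x4=True, x5=True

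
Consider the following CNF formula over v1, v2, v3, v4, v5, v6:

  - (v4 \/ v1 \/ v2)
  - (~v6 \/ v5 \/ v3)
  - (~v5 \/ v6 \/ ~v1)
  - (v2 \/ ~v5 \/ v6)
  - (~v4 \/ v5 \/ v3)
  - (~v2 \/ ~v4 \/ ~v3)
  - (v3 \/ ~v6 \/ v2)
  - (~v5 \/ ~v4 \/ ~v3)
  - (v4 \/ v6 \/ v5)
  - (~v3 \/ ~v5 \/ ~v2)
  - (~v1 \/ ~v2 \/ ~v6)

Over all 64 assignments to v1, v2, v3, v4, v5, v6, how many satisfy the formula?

Split on v5, then v2.
  v5=T, v2=T: remaining (v1,v3,v4,v6) ∈ {(F,F,F,F); (F,F,F,T); (F,F,T,F); (F,F,T,T)} — 4.
  v5=T, v2=F: remaining (v1,v3,v4,v6) ∈ {(T,T,F,T)} — 1.
  v5=F, v2=T: remaining (v1,v3,v4,v6) ∈ {(F,T,F,T)} — 1.
  v5=F, v2=F: 5 of the 16 assignments to (v1,v3,v4,v6) work.
Total: 4 + 1 + 1 + 5 = 11.

11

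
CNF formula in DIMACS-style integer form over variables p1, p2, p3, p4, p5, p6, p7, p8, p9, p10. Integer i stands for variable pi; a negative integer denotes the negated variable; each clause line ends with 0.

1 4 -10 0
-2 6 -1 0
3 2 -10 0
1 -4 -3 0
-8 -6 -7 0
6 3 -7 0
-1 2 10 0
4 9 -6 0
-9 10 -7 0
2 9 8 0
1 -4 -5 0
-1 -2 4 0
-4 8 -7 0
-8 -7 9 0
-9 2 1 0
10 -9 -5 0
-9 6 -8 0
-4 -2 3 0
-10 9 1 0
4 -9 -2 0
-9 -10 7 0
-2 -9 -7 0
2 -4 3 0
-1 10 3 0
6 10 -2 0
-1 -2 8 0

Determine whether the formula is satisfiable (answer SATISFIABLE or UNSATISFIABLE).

SATISFIABLE

p5 occurs only negated in the remaining clauses — set p5 = False.
Set p1 = False and propagate.
The remaining clauses are satisfied by p2 = False, p3 = False, p4 = False, p6 = False, p7 = False, p8 = True, p9 = False, p10 = False.
So p1=F, p2=F, p3=F, p4=F, p5=F, p6=F, p7=F, p8=T, p9=F, p10=F is a satisfying assignment.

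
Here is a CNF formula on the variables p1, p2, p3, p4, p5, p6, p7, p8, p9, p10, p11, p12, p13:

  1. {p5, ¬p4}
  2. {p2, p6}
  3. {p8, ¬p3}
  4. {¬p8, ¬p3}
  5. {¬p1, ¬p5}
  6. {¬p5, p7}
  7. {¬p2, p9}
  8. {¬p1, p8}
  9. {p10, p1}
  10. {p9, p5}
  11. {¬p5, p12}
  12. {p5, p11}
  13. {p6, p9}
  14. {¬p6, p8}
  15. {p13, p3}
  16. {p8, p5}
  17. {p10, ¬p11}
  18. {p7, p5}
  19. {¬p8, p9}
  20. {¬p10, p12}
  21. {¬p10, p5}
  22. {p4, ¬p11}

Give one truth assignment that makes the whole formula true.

Pure literal: p7 appears only positively; assign p7 = True.
Pure literal: p9 appears only positively; assign p9 = True.
Try p1 = False.
  then p10 is forced to True.
  then p12 is forced to True.
  then p5 is forced to True.
The remaining clauses are satisfied by p2 = True, p3 = False, p4 = False, p6 = True, p8 = True, p11 = False, p13 = True.
Every clause has at least one true literal under this assignment.

p1 = False, p2 = True, p3 = False, p4 = False, p5 = True, p6 = True, p7 = True, p8 = True, p9 = True, p10 = True, p11 = False, p12 = True, p13 = True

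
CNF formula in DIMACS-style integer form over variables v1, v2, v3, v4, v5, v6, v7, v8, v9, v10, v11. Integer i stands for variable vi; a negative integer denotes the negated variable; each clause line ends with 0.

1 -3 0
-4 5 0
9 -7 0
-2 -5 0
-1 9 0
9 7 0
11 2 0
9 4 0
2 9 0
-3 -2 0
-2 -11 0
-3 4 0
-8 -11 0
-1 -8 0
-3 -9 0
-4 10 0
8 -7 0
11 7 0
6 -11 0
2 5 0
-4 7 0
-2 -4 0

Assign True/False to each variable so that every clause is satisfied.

v1=F, v2=T, v3=F, v4=F, v5=F, v6=T, v7=T, v8=T, v9=T, v10=T, v11=F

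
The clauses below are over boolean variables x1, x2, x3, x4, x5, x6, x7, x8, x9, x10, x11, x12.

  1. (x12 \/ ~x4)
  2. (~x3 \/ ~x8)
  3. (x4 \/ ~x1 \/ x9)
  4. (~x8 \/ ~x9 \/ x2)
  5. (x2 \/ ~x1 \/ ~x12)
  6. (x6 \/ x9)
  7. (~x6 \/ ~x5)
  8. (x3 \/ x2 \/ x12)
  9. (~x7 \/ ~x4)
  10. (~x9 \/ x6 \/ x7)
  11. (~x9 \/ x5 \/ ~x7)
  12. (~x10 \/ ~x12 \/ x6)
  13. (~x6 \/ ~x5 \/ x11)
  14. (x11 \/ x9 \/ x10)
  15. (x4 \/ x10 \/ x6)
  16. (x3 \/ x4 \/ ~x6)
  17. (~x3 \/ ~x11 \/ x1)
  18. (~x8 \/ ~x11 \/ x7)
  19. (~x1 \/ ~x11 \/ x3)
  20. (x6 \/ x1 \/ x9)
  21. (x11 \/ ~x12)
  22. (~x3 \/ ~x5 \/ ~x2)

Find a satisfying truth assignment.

x1 = 0, x2 = 0, x3 = 1, x4 = 0, x5 = 0, x6 = 1, x7 = 0, x8 = 0, x9 = 0, x10 = 1, x11 = 0, x12 = 0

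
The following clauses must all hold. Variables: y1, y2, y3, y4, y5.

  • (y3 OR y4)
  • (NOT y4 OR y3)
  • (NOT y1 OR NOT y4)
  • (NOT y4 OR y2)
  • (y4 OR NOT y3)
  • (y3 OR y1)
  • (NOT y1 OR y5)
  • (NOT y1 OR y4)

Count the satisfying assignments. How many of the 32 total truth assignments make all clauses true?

2

The models are:
  y1=F y2=T y3=T y4=T y5=F
  y1=F y2=T y3=T y4=T y5=T
Count: 2.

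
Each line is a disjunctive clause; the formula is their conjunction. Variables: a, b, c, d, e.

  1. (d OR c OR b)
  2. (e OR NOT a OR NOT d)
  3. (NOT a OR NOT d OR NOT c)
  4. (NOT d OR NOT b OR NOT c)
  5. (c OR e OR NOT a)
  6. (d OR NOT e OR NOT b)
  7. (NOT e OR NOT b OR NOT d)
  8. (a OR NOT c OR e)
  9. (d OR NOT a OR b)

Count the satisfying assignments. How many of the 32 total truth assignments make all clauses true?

8

The models are:
  a=F b=F c=F d=T e=F
  a=F b=F c=F d=T e=T
  a=F b=F c=T d=F e=T
  a=F b=F c=T d=T e=T
  a=F b=T c=F d=F e=F
  a=F b=T c=F d=T e=F
  a=T b=F c=F d=T e=T
  a=T b=T c=T d=F e=F
That's 8 in total.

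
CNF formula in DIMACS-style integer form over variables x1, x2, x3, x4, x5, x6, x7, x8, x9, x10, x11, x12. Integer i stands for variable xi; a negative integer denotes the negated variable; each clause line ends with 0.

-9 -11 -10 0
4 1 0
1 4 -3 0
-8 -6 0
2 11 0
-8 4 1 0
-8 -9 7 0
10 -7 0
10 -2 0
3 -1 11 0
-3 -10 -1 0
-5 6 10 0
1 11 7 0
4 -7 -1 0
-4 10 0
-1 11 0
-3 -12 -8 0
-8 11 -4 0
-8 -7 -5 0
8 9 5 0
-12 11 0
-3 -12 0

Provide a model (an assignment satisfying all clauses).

x1=T, x2=F, x3=F, x4=T, x5=T, x6=F, x7=F, x8=T, x9=F, x10=T, x11=T, x12=F

Check each clause:
  1. (!x9 || !x10 || !x11) — !x9 is true.
  2. (x1 || x4) — x1 is true.
  3. (!x3 || x1 || x4) — x1 is true.
  4. (!x6 || !x8) — !x6 is true.
  5. (x11 || x2) — x11 is true.
  6. (x4 || x1 || !x8) — x1 is true.
  7. (!x8 || x7 || !x9) — !x9 is true.
  8. (!x7 || x10) — !x7 is true.
  9. (!x2 || x10) — x10 is true.
  10. (!x1 || x11 || x3) — x11 is true.
  11. (!x3 || !x1 || !x10) — !x3 is true.
  12. (!x5 || x10 || x6) — x10 is true.
  13. (x1 || x7 || x11) — x1 is true.
  14. (!x7 || x4 || !x1) — !x7 is true.
  15. (!x4 || x10) — x10 is true.
  16. (!x1 || x11) — x11 is true.
  17. (!x12 || !x3 || !x8) — !x12 is true.
  18. (!x8 || !x4 || x11) — x11 is true.
  19. (!x8 || !x7 || !x5) — !x7 is true.
  20. (x5 || x9 || x8) — x8 is true.
  21. (!x12 || x11) — x11 is true.
  22. (!x3 || !x12) — !x12 is true.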